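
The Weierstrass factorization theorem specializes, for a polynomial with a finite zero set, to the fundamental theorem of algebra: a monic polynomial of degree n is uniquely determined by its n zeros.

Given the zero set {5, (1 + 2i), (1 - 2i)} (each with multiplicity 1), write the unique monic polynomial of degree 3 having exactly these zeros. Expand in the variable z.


The polynomial is p(z) = ∏_{α ∈ S} (z − α), where S = {5, (1 + 2i), (1 - 2i)}.
Expanding the product yields: p(z) = z^3 -7·z^2 + 15·z -25.
Note conjugate pairs combine to real quadratics: (z − (1+2i))(z − (1−2i)) = z² − 2z + 5.
The resulting polynomial has degree 3 and real coefficients as required.

p(z) = z^3 -7·z^2 + 15·z -25.


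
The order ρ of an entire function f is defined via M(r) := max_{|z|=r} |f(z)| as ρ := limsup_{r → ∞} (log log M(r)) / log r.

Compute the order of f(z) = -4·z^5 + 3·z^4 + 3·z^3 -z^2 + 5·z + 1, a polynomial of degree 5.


|f(z)| ≤ Σ|c_k|·r^k = O(r^5) as r → ∞. Polynomial growth is O(e^{r^ε}) for every ε > 0 (since r^5/e^{r^ε} → 0), so ρ ≤ ε for all ε > 0, i.e. ρ = 0. Every nonconstant polynomial has order 0.
Therefore ρ = 0.

Order ρ = 0.


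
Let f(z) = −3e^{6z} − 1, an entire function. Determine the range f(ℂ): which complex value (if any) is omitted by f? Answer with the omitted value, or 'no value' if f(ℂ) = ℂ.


Little Picard bounds the complement of f(ℂ) to at most one point.
e^{6z} is never zero on ℂ, so -3·e^{6z} takes every value in ℂ ∖ {0}. Adding -1 shifts the range to ℂ ∖ {-1}. Thus f omits exactly the value -1.

Omitted value: -1.


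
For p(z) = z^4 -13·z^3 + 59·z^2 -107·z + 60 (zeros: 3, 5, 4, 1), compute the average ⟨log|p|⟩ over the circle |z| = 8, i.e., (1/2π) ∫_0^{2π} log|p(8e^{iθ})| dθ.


Zeros: 1, 3, 4, 5; r = 8.
Inside |z| < r: 1, 3, 4, 5. Outside (|z| ≥ r): ∅.
p(0) = 60, so log|p(0)| = log(60) = 4.0943.
Apply Jensen: I(r) = log|p(0)| + Σ_k log(r/|z_k|), summed over zeros inside |z| < r.
  log(r/|z_k|) for z_k = 3: log(8/3) = 0.9808
  log(r/|z_k|) for z_k = 5: log(8/5) = 0.4700
  log(r/|z_k|) for z_k = 4: log(8/4) = 0.6931
  log(r/|z_k|) for z_k = 1: log(8/1) = 2.0794
Sum over inside zeros: 4.2234.
I(r) = log|p(0)| + (inside sum) = 4.0943 + 4.2234 = 8.3178.
Closed form (all zeros inside, monic): I(r) = n·log(r) = 4·log(8) = 8.3178. ✓

I(r) ≈ 8.3178.


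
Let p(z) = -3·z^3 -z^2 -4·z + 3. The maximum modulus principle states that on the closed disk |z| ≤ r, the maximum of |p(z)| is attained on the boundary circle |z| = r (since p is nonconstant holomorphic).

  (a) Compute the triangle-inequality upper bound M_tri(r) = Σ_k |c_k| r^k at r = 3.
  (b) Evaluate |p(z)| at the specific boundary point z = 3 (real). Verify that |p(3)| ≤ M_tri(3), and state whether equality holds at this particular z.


Coefficients: c_0 = 3, c_1 = -4, c_2 = -1, c_3 = -3. Radius r = 3.
Part (a). Triangle bound: M_tri(r) = Σ_k |c_k| r^k
  = |3|·3^0 + |-4|·3^1 + |-1|·3^2 + |-3|·3^3
  = 3 + 12 + 9 + 81 = 105.
This bounds M(r) := max_{|z|=r} |p(z)| from above; equality holds iff all terms c_k z^k can be made to align in phase at a single z on |z|=r.
Part (b). At z = 3 (real, on the circle |z| = r):
  p(3) = (3)·3^0 + (-4)·3^1 + (-1)·3^2 + (-3)·3^3 = -99.
  |p(3)| = 99.
Check: |p(3)| = 99 ≤ 105 = M_tri(3). ✓ Equality does not hold at z = 3 (the coefficients have mixed signs, so the terms do not all align in phase there).

M_tri(3) = 105; |p(3)| = 99; equality at z=3: no.


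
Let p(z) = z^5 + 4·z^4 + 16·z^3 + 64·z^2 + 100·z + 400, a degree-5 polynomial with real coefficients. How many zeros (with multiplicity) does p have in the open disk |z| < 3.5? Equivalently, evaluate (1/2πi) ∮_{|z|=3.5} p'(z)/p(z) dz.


The zeros of p are: (1 + 3i), (1 - 3i), (-1 + 3i), (-1 - 3i), -4.
Their magnitudes are: 3.162, 3.162, 3.162, 3.162, 4.
Zeros with |z| < R = 3.5: (1 + 3i), (1 - 3i), (-1 + 3i), (-1 - 3i).
Count = 4.
By the argument principle, (1/2πi) ∮_{|z|=R} p'(z)/p(z) dz equals exactly this count.

Number of zeros inside |z| < 3.5: 4.


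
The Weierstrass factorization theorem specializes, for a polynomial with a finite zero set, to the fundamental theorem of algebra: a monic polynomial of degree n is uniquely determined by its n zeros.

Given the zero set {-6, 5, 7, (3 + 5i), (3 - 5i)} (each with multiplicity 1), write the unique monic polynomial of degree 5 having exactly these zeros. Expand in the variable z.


The polynomial is p(z) = ∏_{α ∈ S} (z − α), where S = {-6, 5, 7, (3 + 5i), (3 - 5i)}.
Expanding the product yields: p(z) = z^5 -12·z^4 + 33·z^3 + 228·z^2 -2518·z + 7140.
Note conjugate pairs combine to real quadratics: (z − (3+5i))(z − (3−5i)) = z² − 6z + 34.
The resulting polynomial has degree 5 and real coefficients as required.

p(z) = z^5 -12·z^4 + 33·z^3 + 228·z^2 -2518·z + 7140.


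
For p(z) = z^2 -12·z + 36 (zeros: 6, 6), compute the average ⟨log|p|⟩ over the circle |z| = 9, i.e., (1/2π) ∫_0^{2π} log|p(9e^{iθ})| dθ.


Zeros: 6, 6; r = 9.
Inside |z| < r: 6, 6. Outside (|z| ≥ r): ∅.
p(0) = 36, so log|p(0)| = log(36) = 3.5835.
Apply Jensen: I(r) = log|p(0)| + Σ_k log(r/|z_k|), summed over zeros inside |z| < r.
  log(r/|z_k|) for z_k = 6: log(9/6) = 0.4055
  log(r/|z_k|) for z_k = 6: log(9/6) = 0.4055
Sum over inside zeros: 0.8109.
I(r) = log|p(0)| + (inside sum) = 3.5835 + 0.8109 = 4.3944.
Closed form (all zeros inside, monic): I(r) = n·log(r) = 2·log(9) = 4.3944. ✓

I(r) ≈ 4.3944.


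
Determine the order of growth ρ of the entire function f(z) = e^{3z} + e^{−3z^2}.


Each summand is entire of order 1 and 2 respectively (as in the single-exponential case). The order of a sum is at most the max of the orders, so ρ ≤ 2. For the lower bound: on |z|=r choose arg z so that -3z^2 is real positive; then |e^{-3z^2}| = e^{3r^2} while |e^{3z}| ≤ e^{3r^1} = o(e^{3r^2}). So |f| ≥ e^{3r^2}(1 − o(1)) and ρ ≥ 2. Hence ρ = max(1, 2) = 2.
Therefore ρ = 2.

Order ρ = 2.


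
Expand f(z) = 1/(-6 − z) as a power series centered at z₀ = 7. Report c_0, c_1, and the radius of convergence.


Let w = z − z₀, so z = z₀ + w.
Then -6 − z = -6 − (z₀ + w) = (-6 − z₀) − w = -13 − w.
f(z) = 1/(-13 − w) = (1/(-13)) · 1/(1 − w/(-13)) = Σ_{n≥0} w^n / (-13)^(n+1).
So c_n = 1/(-13)^(n+1):
  c_0 = 1/(-13)^1 = -1/13.
  c_1 = 1/(-13)^2 = 1/169.
The series is valid for |w/d| < 1, i.e. |z − z₀| < |d|.
Radius of convergence: R = |-6 − z₀| = |-13| = 13 (distance from z₀ to the singularity z = -6).

c_0 = -1/13, c_1 = 1/169; R = 13.


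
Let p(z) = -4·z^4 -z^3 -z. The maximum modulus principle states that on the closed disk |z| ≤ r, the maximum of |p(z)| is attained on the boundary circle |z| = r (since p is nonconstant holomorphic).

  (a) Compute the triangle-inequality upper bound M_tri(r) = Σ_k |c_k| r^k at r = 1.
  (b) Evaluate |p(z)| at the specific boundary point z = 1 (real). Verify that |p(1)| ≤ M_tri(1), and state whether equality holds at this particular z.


Coefficients: c_0 = 0, c_1 = -1, c_2 = 0, c_3 = -1, c_4 = -4. Radius r = 1.
Part (a). Triangle bound: M_tri(r) = Σ_k |c_k| r^k
  = |0|·1^0 + |-1|·1^1 + |0|·1^2 + |-1|·1^3 + |-4|·1^4
  = 0 + 1 + 0 + 1 + 4 = 6.
This bounds M(r) := max_{|z|=r} |p(z)| from above; equality holds iff all terms c_k z^k can be made to align in phase at a single z on |z|=r.
Part (b). At z = 1 (real, on the circle |z| = r):
  p(1) = (0)·1^0 + (-1)·1^1 + (0)·1^2 + (-1)·1^3 + (-4)·1^4 = -6.
  |p(1)| = 6.
Since all nonzero coefficients share the same sign, |p(1)| = 6 = M_tri(1); the triangle bound is attained at z = 1, so in fact M(r) = 6.

M_tri(1) = 6; |p(1)| = 6; equality at z=1: yes.


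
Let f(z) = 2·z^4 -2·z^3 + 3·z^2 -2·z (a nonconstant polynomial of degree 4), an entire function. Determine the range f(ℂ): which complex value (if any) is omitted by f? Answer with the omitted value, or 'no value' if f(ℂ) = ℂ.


Little Picard bounds the complement of f(ℂ) to at most one point.
For every w ∈ ℂ, the equation p(z) − w = 0 is a nonconstant polynomial in z and hence has at least one root by the fundamental theorem of algebra. So p is surjective onto ℂ, omitting no value.

Omitted value: no value.


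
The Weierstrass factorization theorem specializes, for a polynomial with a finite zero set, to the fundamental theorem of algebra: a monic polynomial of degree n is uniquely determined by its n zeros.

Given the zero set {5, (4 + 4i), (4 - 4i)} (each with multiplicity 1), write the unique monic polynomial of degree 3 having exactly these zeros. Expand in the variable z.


The polynomial is p(z) = ∏_{α ∈ S} (z − α), where S = {5, (4 + 4i), (4 - 4i)}.
Expanding the product yields: p(z) = z^3 -13·z^2 + 72·z -160.
Note conjugate pairs combine to real quadratics: (z − (4+4i))(z − (4−4i)) = z² − 8z + 32.
The resulting polynomial has degree 3 and real coefficients as required.

p(z) = z^3 -13·z^2 + 72·z -160.


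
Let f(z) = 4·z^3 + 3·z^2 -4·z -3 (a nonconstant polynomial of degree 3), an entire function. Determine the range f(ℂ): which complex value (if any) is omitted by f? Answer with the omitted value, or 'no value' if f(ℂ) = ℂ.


Little Picard bounds the complement of f(ℂ) to at most one point.
For every w ∈ ℂ, the equation p(z) − w = 0 is a nonconstant polynomial in z and hence has at least one root by the fundamental theorem of algebra. So p is surjective onto ℂ, omitting no value.

Omitted value: no value.


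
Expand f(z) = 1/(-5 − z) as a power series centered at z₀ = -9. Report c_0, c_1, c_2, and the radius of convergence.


Let w = z − z₀, so z = z₀ + w.
Then -5 − z = -5 − (z₀ + w) = (-5 − z₀) − w = 4 − w.
f(z) = 1/(4 − w) = (1/(4)) · 1/(1 − w/(4)) = Σ_{n≥0} w^n / (4)^(n+1).
So c_n = 1/(4)^(n+1):
  c_0 = 1/(4)^1 = 1/4.
  c_1 = 1/(4)^2 = 1/16.
  c_2 = 1/(4)^3 = 1/64.
The series is valid for |w/d| < 1, i.e. |z − z₀| < |d|.
Radius of convergence: R = |-5 − z₀| = |4| = 4 (distance from z₀ to the singularity z = -5).

c_0 = 1/4, c_1 = 1/16, c_2 = 1/64; R = 4.


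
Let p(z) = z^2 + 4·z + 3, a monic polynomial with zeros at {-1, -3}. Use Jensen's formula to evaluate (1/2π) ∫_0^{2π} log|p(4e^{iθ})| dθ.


Zeros: -3, -1; r = 4.
Inside |z| < r: -3, -1. Outside (|z| ≥ r): ∅.
p(0) = 3, so log|p(0)| = log(3) = 1.0986.
Apply Jensen: I(r) = log|p(0)| + Σ_k log(r/|z_k|), summed over zeros inside |z| < r.
  log(r/|z_k|) for z_k = -1: log(4/1) = 1.3863
  log(r/|z_k|) for z_k = -3: log(4/3) = 0.2877
Sum over inside zeros: 1.6740.
I(r) = log|p(0)| + (inside sum) = 1.0986 + 1.6740 = 2.7726.
Closed form (all zeros inside, monic): I(r) = n·log(r) = 2·log(4) = 2.7726. ✓

I(r) ≈ 2.7726.


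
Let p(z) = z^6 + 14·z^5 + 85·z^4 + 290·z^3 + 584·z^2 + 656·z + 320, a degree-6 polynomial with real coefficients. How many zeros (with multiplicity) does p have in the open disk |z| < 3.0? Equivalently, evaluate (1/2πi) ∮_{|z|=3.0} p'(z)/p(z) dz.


The zeros of p are: (-2 + 1i), (-2 - 1i), -4, -2, (-2 + 2i), (-2 - 2i).
Their magnitudes are: 2.236, 2.236, 4, 2, 2.828, 2.828.
Zeros with |z| < R = 3.0: (-2 + 1i), (-2 - 1i), -2, (-2 + 2i), (-2 - 2i).
Count = 5.
By the argument principle, (1/2πi) ∮_{|z|=R} p'(z)/p(z) dz equals exactly this count.

Number of zeros inside |z| < 3.0: 5.


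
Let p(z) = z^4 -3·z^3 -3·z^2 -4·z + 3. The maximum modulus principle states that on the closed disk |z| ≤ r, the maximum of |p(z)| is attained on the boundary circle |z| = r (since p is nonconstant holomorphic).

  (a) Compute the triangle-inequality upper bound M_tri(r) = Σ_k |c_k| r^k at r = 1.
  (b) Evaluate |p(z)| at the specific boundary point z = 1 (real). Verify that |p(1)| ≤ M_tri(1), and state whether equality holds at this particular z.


Coefficients: c_0 = 3, c_1 = -4, c_2 = -3, c_3 = -3, c_4 = 1. Radius r = 1.
Part (a). Triangle bound: M_tri(r) = Σ_k |c_k| r^k
  = |3|·1^0 + |-4|·1^1 + |-3|·1^2 + |-3|·1^3 + |1|·1^4
  = 3 + 4 + 3 + 3 + 1 = 14.
This bounds M(r) := max_{|z|=r} |p(z)| from above; equality holds iff all terms c_k z^k can be made to align in phase at a single z on |z|=r.
Part (b). At z = 1 (real, on the circle |z| = r):
  p(1) = (3)·1^0 + (-4)·1^1 + (-3)·1^2 + (-3)·1^3 + (1)·1^4 = -6.
  |p(1)| = 6.
Check: |p(1)| = 6 ≤ 14 = M_tri(1). ✓ Equality does not hold at z = 1 (the coefficients have mixed signs, so the terms do not all align in phase there).

M_tri(1) = 14; |p(1)| = 6; equality at z=1: no.


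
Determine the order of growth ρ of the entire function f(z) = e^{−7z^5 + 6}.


|e^{−7z^5 + 6}| = e^{Re(-7·z^5) + 6} ≤ e^{7|z|^5 + 6} = e^{7r^5 + 6} on |z| = r, so ρ ≤ 5. Choosing z on |z|=r so that -7·z^5 is real positive (always possible by picking arg z appropriately) gives |f(z)| = e^{7r^5 + 6}, matching the bound. The additive constant 6 does not affect log log M(r) ~ 5·log r. Hence ρ = 5.
Therefore ρ = 5.

Order ρ = 5.


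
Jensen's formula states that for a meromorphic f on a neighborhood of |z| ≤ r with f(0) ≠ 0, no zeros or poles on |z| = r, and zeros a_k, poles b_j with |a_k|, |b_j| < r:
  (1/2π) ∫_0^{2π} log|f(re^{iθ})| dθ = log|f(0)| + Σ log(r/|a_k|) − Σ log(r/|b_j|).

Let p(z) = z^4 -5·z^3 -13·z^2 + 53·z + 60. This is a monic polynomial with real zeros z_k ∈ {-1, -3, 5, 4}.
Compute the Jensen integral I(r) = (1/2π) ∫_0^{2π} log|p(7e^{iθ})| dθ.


Zeros: -3, -1, 4, 5; r = 7.
Inside |z| < r: -3, -1, 4, 5. Outside (|z| ≥ r): ∅.
p(0) = 60, so log|p(0)| = log(60) = 4.0943.
Apply Jensen: I(r) = log|p(0)| + Σ_k log(r/|z_k|), summed over zeros inside |z| < r.
  log(r/|z_k|) for z_k = -1: log(7/1) = 1.9459
  log(r/|z_k|) for z_k = -3: log(7/3) = 0.8473
  log(r/|z_k|) for z_k = 5: log(7/5) = 0.3365
  log(r/|z_k|) for z_k = 4: log(7/4) = 0.5596
Sum over inside zeros: 3.6893.
I(r) = log|p(0)| + (inside sum) = 4.0943 + 3.6893 = 7.7836.
Closed form (all zeros inside, monic): I(r) = n·log(r) = 4·log(7) = 7.7836. ✓

I(r) ≈ 7.7836.


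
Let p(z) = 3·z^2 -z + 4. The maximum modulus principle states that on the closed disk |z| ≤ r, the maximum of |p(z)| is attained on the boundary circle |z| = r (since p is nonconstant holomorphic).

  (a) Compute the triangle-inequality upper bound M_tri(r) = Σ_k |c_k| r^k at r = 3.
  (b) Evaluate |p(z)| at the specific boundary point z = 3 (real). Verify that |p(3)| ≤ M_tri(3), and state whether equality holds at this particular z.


Coefficients: c_0 = 4, c_1 = -1, c_2 = 3. Radius r = 3.
Part (a). Triangle bound: M_tri(r) = Σ_k |c_k| r^k
  = |4|·3^0 + |-1|·3^1 + |3|·3^2
  = 4 + 3 + 27 = 34.
This bounds M(r) := max_{|z|=r} |p(z)| from above; equality holds iff all terms c_k z^k can be made to align in phase at a single z on |z|=r.
Part (b). At z = 3 (real, on the circle |z| = r):
  p(3) = (4)·3^0 + (-1)·3^1 + (3)·3^2 = 28.
  |p(3)| = 28.
Check: |p(3)| = 28 ≤ 34 = M_tri(3). ✓ Equality does not hold at z = 3 (the coefficients have mixed signs, so the terms do not all align in phase there).

M_tri(3) = 34; |p(3)| = 28; equality at z=3: no.


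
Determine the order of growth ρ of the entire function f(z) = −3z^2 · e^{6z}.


M(r) = max_{|z|=r} |-3|·|z|^2·|e^{6z}| = 3·r^2 · e^{6r^1} (the factors attain their maxima compatibly on |z|=r). Then log M(r) = log 3 + 2·log r + 6r^1, dominated by the last term, so log log M(r) ~ 1·log r. The polynomial factor -3z^2 contributes only a log r term and does not affect the order. ρ = 1.
Therefore ρ = 1.

Order ρ = 1.


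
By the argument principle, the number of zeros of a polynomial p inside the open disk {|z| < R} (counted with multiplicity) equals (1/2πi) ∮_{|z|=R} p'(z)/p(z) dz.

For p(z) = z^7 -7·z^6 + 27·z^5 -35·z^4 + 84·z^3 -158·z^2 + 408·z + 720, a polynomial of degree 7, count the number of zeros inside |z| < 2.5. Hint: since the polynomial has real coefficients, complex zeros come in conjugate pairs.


The zeros of p are: (2 + 2i), (2 - 2i), (3 + 3i), (3 - 3i), -1, (-1 + 2i), (-1 - 2i).
Their magnitudes are: 2.828, 2.828, 4.243, 4.243, 1, 2.236, 2.236.
Zeros with |z| < R = 2.5: -1, (-1 + 2i), (-1 - 2i).
Count = 3.
By the argument principle, (1/2πi) ∮_{|z|=R} p'(z)/p(z) dz equals exactly this count.

Number of zeros inside |z| < 2.5: 3.


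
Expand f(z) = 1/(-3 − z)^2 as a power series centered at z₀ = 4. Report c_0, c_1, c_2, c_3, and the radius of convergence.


Let w = z − z₀, so z = z₀ + w.
Then -3 − z = -3 − (z₀ + w) = (-3 − z₀) − w = -7 − w.
f(z) = 1/(-7 − w)^2 = (1/(-7)^2) · (1 − w/(-7))^{−2}.
By the binomial series (1−u)^{−2} = Σ_{n≥0} C(n+1, 1) u^n for |u|<1, with u = w/(-7):
  c_n = C(n+1, 1) / (-7)^(n+2).
  c_0 = 1/(-7)^2 = 1/49.
  c_1 = 2/(-7)^3 = -2/343.
  c_2 = 3/(-7)^4 = 3/2401.
  c_3 = 4/(-7)^5 = -4/16807.
The series is valid for |w/d| < 1, i.e. |z − z₀| < |d|.
Radius of convergence: R = |-3 − z₀| = |-7| = 7 (distance from z₀ to the singularity z = -3).

c_0 = 1/49, c_1 = -2/343, c_2 = 3/2401, c_3 = -4/16807; R = 7.


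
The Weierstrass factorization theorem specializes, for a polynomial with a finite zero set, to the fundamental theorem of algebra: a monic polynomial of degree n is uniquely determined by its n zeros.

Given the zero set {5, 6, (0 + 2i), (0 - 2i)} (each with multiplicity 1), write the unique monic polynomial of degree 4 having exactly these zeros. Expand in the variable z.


The polynomial is p(z) = ∏_{α ∈ S} (z − α), where S = {5, 6, (0 + 2i), (0 - 2i)}.
Expanding the product yields: p(z) = z^4 -11·z^3 + 34·z^2 -44·z + 120.
Note conjugate pairs combine to real quadratics: (z − (0+2i))(z − (0−2i)) = z² + 4.
The resulting polynomial has degree 4 and real coefficients as required.

p(z) = z^4 -11·z^3 + 34·z^2 -44·z + 120.


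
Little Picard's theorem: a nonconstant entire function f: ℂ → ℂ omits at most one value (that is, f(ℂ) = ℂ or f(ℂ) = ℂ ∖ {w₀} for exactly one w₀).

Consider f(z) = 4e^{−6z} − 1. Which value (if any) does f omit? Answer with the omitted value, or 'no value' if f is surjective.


Little Picard bounds the complement of f(ℂ) to at most one point.
e^{−6z} is never zero on ℂ, so 4·e^{−6z} takes every value in ℂ ∖ {0}. Adding -1 shifts the range to ℂ ∖ {-1}. Thus f omits exactly the value -1.

Omitted value: -1.


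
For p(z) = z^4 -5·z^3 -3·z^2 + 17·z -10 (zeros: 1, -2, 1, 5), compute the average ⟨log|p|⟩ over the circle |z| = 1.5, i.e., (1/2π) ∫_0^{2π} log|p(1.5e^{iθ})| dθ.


Zeros: -2, 1, 1, 5; r = 1.5.
Inside |z| < r: 1, 1. Outside (|z| ≥ r): -2, 5.
p(0) = -10, so log|p(0)| = log(10) = 2.3026.
Apply Jensen: I(r) = log|p(0)| + Σ_k log(r/|z_k|), summed over zeros inside |z| < r.
  log(r/|z_k|) for z_k = 1: log(1.5/1) = 0.4055
  log(r/|z_k|) for z_k = 1: log(1.5/1) = 0.4055
  Outside zeros (-2, 5) contribute nothing to the Jensen sum.
Sum over inside zeros: 0.8109.
I(r) = log|p(0)| + (inside sum) = 2.3026 + 0.8109 = 3.1135.
Note: since some zeros are outside |z| ≤ r, the simplified n·log(r) form does NOT apply — only the inside zeros contribute.

I(r) ≈ 3.1135.


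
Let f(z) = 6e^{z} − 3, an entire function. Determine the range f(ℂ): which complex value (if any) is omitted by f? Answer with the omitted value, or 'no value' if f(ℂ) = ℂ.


Little Picard bounds the complement of f(ℂ) to at most one point.
e^{z} is never zero on ℂ, so 6·e^{z} takes every value in ℂ ∖ {0}. Adding -3 shifts the range to ℂ ∖ {-3}. Thus f omits exactly the value -3.

Omitted value: -3.


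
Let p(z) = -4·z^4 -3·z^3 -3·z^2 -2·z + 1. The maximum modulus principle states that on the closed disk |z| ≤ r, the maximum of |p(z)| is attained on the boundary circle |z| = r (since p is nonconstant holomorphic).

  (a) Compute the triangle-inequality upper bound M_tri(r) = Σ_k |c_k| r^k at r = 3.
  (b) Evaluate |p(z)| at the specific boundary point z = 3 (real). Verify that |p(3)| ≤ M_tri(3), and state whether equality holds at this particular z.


Coefficients: c_0 = 1, c_1 = -2, c_2 = -3, c_3 = -3, c_4 = -4. Radius r = 3.
Part (a). Triangle bound: M_tri(r) = Σ_k |c_k| r^k
  = |1|·3^0 + |-2|·3^1 + |-3|·3^2 + |-3|·3^3 + |-4|·3^4
  = 1 + 6 + 27 + 81 + 324 = 439.
This bounds M(r) := max_{|z|=r} |p(z)| from above; equality holds iff all terms c_k z^k can be made to align in phase at a single z on |z|=r.
Part (b). At z = 3 (real, on the circle |z| = r):
  p(3) = (1)·3^0 + (-2)·3^1 + (-3)·3^2 + (-3)·3^3 + (-4)·3^4 = -437.
  |p(3)| = 437.
Check: |p(3)| = 437 ≤ 439 = M_tri(3). ✓ Equality does not hold at z = 3 (the coefficients have mixed signs, so the terms do not all align in phase there).

M_tri(3) = 439; |p(3)| = 437; equality at z=3: no.


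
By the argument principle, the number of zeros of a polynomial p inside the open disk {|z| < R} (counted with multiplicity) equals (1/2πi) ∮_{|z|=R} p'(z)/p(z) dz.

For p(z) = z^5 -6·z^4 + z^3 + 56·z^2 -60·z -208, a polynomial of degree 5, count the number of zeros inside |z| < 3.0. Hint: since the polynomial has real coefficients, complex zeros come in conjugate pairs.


The zeros of p are: -2, 4, -2, (3 + 2i), (3 - 2i).
Their magnitudes are: 2, 4, 2, 3.606, 3.606.
Zeros with |z| < R = 3.0: -2, -2.
Count = 2.
By the argument principle, (1/2πi) ∮_{|z|=R} p'(z)/p(z) dz equals exactly this count.

Number of zeros inside |z| < 3.0: 2.


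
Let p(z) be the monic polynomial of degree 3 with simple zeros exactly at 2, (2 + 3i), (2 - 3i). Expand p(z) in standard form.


The polynomial is p(z) = ∏_{α ∈ S} (z − α), where S = {2, (2 + 3i), (2 - 3i)}.
Expanding the product yields: p(z) = z^3 -6·z^2 + 21·z -26.
Note conjugate pairs combine to real quadratics: (z − (2+3i))(z − (2−3i)) = z² − 4z + 13.
The resulting polynomial has degree 3 and real coefficients as required.

p(z) = z^3 -6·z^2 + 21·z -26.


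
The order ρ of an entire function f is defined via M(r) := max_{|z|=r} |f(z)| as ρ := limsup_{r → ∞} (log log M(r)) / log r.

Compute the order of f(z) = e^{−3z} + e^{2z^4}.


Each summand is entire of order 1 and 4 respectively (as in the single-exponential case). The order of a sum is at most the max of the orders, so ρ ≤ 4. For the lower bound: on |z|=r choose arg z so that 2z^4 is real positive; then |e^{2z^4}| = e^{2r^4} while |e^{-3z}| ≤ e^{3r^1} = o(e^{2r^4}). So |f| ≥ e^{2r^4}(1 − o(1)) and ρ ≥ 4. Hence ρ = max(1, 4) = 4.
Therefore ρ = 4.

Order ρ = 4.


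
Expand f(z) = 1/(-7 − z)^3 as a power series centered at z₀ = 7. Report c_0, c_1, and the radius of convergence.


Let w = z − z₀, so z = z₀ + w.
Then -7 − z = -7 − (z₀ + w) = (-7 − z₀) − w = -14 − w.
f(z) = 1/(-14 − w)^3 = (1/(-14)^3) · (1 − w/(-14))^{−3}.
By the binomial series (1−u)^{−3} = Σ_{n≥0} C(n+2, 2) u^n for |u|<1, with u = w/(-14):
  c_n = C(n+2, 2) / (-14)^(n+3).
  c_0 = 1/(-14)^3 = -1/2744.
  c_1 = 3/(-14)^4 = 3/38416.
The series is valid for |w/d| < 1, i.e. |z − z₀| < |d|.
Radius of convergence: R = |-7 − z₀| = |-14| = 14 (distance from z₀ to the singularity z = -7).

c_0 = -1/2744, c_1 = 3/38416; R = 14.


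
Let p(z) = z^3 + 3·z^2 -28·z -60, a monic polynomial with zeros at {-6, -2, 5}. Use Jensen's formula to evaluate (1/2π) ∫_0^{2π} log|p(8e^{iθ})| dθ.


Zeros: -6, -2, 5; r = 8.
Inside |z| < r: -6, -2, 5. Outside (|z| ≥ r): ∅.
p(0) = -60, so log|p(0)| = log(60) = 4.0943.
Apply Jensen: I(r) = log|p(0)| + Σ_k log(r/|z_k|), summed over zeros inside |z| < r.
  log(r/|z_k|) for z_k = -6: log(8/6) = 0.2877
  log(r/|z_k|) for z_k = -2: log(8/2) = 1.3863
  log(r/|z_k|) for z_k = 5: log(8/5) = 0.4700
Sum over inside zeros: 2.1440.
I(r) = log|p(0)| + (inside sum) = 4.0943 + 2.1440 = 6.2383.
Closed form (all zeros inside, monic): I(r) = n·log(r) = 3·log(8) = 6.2383. ✓

I(r) ≈ 6.2383.


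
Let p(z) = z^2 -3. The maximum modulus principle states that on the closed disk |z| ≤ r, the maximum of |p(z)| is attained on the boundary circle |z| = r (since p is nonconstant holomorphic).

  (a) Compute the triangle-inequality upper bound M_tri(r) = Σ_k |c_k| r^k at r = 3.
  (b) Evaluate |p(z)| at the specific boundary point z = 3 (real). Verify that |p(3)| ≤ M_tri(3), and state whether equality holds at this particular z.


Coefficients: c_0 = -3, c_1 = 0, c_2 = 1. Radius r = 3.
Part (a). Triangle bound: M_tri(r) = Σ_k |c_k| r^k
  = |-3|·3^0 + |0|·3^1 + |1|·3^2
  = 3 + 0 + 9 = 12.
This bounds M(r) := max_{|z|=r} |p(z)| from above; equality holds iff all terms c_k z^k can be made to align in phase at a single z on |z|=r.
Part (b). At z = 3 (real, on the circle |z| = r):
  p(3) = (-3)·3^0 + (0)·3^1 + (1)·3^2 = 6.
  |p(3)| = 6.
Check: |p(3)| = 6 ≤ 12 = M_tri(3). ✓ Equality does not hold at z = 3 (the coefficients have mixed signs, so the terms do not all align in phase there).

M_tri(3) = 12; |p(3)| = 6; equality at z=3: no.


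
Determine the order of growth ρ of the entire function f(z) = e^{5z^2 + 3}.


|e^{5z^2 + 3}| = e^{Re(5·z^2) + 3} ≤ e^{5|z|^2 + 3} = e^{5r^2 + 3} on |z| = r, so ρ ≤ 2. Choosing z on |z|=r so that 5·z^2 is real positive (always possible by picking arg z appropriately) gives |f(z)| = e^{5r^2 + 3}, matching the bound. The additive constant 3 does not affect log log M(r) ~ 2·log r. Hence ρ = 2.
Therefore ρ = 2.

Order ρ = 2.


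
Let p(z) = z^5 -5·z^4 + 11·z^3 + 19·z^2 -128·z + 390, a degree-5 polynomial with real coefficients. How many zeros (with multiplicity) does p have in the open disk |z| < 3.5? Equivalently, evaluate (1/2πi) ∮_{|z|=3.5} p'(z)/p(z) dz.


The zeros of p are: (3 + 2i), (3 - 2i), -3, (1 + 3i), (1 - 3i).
Their magnitudes are: 3.606, 3.606, 3, 3.162, 3.162.
Zeros with |z| < R = 3.5: -3, (1 + 3i), (1 - 3i).
Count = 3.
By the argument principle, (1/2πi) ∮_{|z|=R} p'(z)/p(z) dz equals exactly this count.

Number of zeros inside |z| < 3.5: 3.


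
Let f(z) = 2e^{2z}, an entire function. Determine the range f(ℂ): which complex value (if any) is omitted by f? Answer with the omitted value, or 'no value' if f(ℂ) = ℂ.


Little Picard bounds the complement of f(ℂ) to at most one point.
e^{2z} is never zero on ℂ, so 2·e^{2z} takes every value in ℂ ∖ {0}. Adding 0 shifts the range to ℂ ∖ {0}. Thus f omits exactly the value 0.

Omitted value: 0.


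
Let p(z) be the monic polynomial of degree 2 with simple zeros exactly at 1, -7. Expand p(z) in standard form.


The polynomial is p(z) = ∏_{α ∈ S} (z − α), where S = {1, -7}.
Expanding the product yields: p(z) = z^2 + 6·z -7.
The resulting polynomial has degree 2 and real coefficients as required.

p(z) = z^2 + 6·z -7.


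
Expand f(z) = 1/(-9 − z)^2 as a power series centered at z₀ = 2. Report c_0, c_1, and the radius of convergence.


Let w = z − z₀, so z = z₀ + w.
Then -9 − z = -9 − (z₀ + w) = (-9 − z₀) − w = -11 − w.
f(z) = 1/(-11 − w)^2 = (1/(-11)^2) · (1 − w/(-11))^{−2}.
By the binomial series (1−u)^{−2} = Σ_{n≥0} C(n+1, 1) u^n for |u|<1, with u = w/(-11):
  c_n = C(n+1, 1) / (-11)^(n+2).
  c_0 = 1/(-11)^2 = 1/121.
  c_1 = 2/(-11)^3 = -2/1331.
The series is valid for |w/d| < 1, i.e. |z − z₀| < |d|.
Radius of convergence: R = |-9 − z₀| = |-11| = 11 (distance from z₀ to the singularity z = -9).

c_0 = 1/121, c_1 = -2/1331; R = 11.


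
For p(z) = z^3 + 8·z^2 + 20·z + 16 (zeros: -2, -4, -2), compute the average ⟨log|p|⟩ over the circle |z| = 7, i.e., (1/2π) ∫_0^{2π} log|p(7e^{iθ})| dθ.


Zeros: -4, -2, -2; r = 7.
Inside |z| < r: -4, -2, -2. Outside (|z| ≥ r): ∅.
p(0) = 16, so log|p(0)| = log(16) = 2.7726.
Apply Jensen: I(r) = log|p(0)| + Σ_k log(r/|z_k|), summed over zeros inside |z| < r.
  log(r/|z_k|) for z_k = -2: log(7/2) = 1.2528
  log(r/|z_k|) for z_k = -4: log(7/4) = 0.5596
  log(r/|z_k|) for z_k = -2: log(7/2) = 1.2528
Sum over inside zeros: 3.0651.
I(r) = log|p(0)| + (inside sum) = 2.7726 + 3.0651 = 5.8377.
Closed form (all zeros inside, monic): I(r) = n·log(r) = 3·log(7) = 5.8377. ✓

I(r) ≈ 5.8377.


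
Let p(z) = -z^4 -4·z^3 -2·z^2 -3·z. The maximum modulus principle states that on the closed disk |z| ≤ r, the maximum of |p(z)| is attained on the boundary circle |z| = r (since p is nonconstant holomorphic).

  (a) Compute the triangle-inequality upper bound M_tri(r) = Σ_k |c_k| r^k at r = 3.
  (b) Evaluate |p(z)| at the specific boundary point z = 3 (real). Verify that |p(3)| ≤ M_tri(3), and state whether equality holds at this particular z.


Coefficients: c_0 = 0, c_1 = -3, c_2 = -2, c_3 = -4, c_4 = -1. Radius r = 3.
Part (a). Triangle bound: M_tri(r) = Σ_k |c_k| r^k
  = |0|·3^0 + |-3|·3^1 + |-2|·3^2 + |-4|·3^3 + |-1|·3^4
  = 0 + 9 + 18 + 108 + 81 = 216.
This bounds M(r) := max_{|z|=r} |p(z)| from above; equality holds iff all terms c_k z^k can be made to align in phase at a single z on |z|=r.
Part (b). At z = 3 (real, on the circle |z| = r):
  p(3) = (0)·3^0 + (-3)·3^1 + (-2)·3^2 + (-4)·3^3 + (-1)·3^4 = -216.
  |p(3)| = 216.
Since all nonzero coefficients share the same sign, |p(3)| = 216 = M_tri(3); the triangle bound is attained at z = 3, so in fact M(r) = 216.

M_tri(3) = 216; |p(3)| = 216; equality at z=3: yes.


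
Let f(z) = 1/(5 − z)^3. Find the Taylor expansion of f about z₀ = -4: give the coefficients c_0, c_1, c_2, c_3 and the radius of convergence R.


Let w = z − z₀, so z = z₀ + w.
Then 5 − z = 5 − (z₀ + w) = (5 − z₀) − w = 9 − w.
f(z) = 1/(9 − w)^3 = (1/(9)^3) · (1 − w/(9))^{−3}.
By the binomial series (1−u)^{−3} = Σ_{n≥0} C(n+2, 2) u^n for |u|<1, with u = w/(9):
  c_n = C(n+2, 2) / (9)^(n+3).
  c_0 = 1/(9)^3 = 1/729.
  c_1 = 3/(9)^4 = 1/2187.
  c_2 = 6/(9)^5 = 2/19683.
  c_3 = 10/(9)^6 = 10/531441.
The series is valid for |w/d| < 1, i.e. |z − z₀| < |d|.
Radius of convergence: R = |5 − z₀| = |9| = 9 (distance from z₀ to the singularity z = 5).

c_0 = 1/729, c_1 = 1/2187, c_2 = 2/19683, c_3 = 10/531441; R = 9.


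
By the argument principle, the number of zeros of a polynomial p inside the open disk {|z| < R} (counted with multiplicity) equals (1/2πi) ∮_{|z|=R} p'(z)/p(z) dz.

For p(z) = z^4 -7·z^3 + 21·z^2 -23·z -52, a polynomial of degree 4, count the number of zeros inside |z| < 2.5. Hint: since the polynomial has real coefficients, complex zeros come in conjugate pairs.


The zeros of p are: 4, (2 + 3i), (2 - 3i), -1.
Their magnitudes are: 4, 3.606, 3.606, 1.
Zeros with |z| < R = 2.5: -1.
Count = 1.
By the argument principle, (1/2πi) ∮_{|z|=R} p'(z)/p(z) dz equals exactly this count.

Number of zeros inside |z| < 2.5: 1.


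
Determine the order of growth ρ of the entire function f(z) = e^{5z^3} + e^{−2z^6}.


Each summand is entire of order 3 and 6 respectively (as in the single-exponential case). The order of a sum is at most the max of the orders, so ρ ≤ 6. For the lower bound: on |z|=r choose arg z so that -2z^6 is real positive; then |e^{-2z^6}| = e^{2r^6} while |e^{5z^3}| ≤ e^{5r^3} = o(e^{2r^6}). So |f| ≥ e^{2r^6}(1 − o(1)) and ρ ≥ 6. Hence ρ = max(3, 6) = 6.
Therefore ρ = 6.

Order ρ = 6.


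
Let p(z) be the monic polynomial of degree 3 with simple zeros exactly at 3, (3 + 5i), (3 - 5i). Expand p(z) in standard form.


The polynomial is p(z) = ∏_{α ∈ S} (z − α), where S = {3, (3 + 5i), (3 - 5i)}.
Expanding the product yields: p(z) = z^3 -9·z^2 + 52·z -102.
Note conjugate pairs combine to real quadratics: (z − (3+5i))(z − (3−5i)) = z² − 6z + 34.
The resulting polynomial has degree 3 and real coefficients as required.

p(z) = z^3 -9·z^2 + 52·z -102.


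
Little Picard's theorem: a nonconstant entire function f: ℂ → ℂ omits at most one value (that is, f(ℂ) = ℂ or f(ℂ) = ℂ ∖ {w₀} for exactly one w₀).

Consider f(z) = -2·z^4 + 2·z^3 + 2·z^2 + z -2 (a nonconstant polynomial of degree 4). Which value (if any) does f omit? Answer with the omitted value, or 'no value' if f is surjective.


Little Picard bounds the complement of f(ℂ) to at most one point.
For every w ∈ ℂ, the equation p(z) − w = 0 is a nonconstant polynomial in z and hence has at least one root by the fundamental theorem of algebra. So p is surjective onto ℂ, omitting no value.

Omitted value: no value.


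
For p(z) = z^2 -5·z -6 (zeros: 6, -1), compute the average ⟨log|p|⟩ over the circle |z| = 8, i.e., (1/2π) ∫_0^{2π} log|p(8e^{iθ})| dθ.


Zeros: -1, 6; r = 8.
Inside |z| < r: -1, 6. Outside (|z| ≥ r): ∅.
p(0) = -6, so log|p(0)| = log(6) = 1.7918.
Apply Jensen: I(r) = log|p(0)| + Σ_k log(r/|z_k|), summed over zeros inside |z| < r.
  log(r/|z_k|) for z_k = 6: log(8/6) = 0.2877
  log(r/|z_k|) for z_k = -1: log(8/1) = 2.0794
Sum over inside zeros: 2.3671.
I(r) = log|p(0)| + (inside sum) = 1.7918 + 2.3671 = 4.1589.
Closed form (all zeros inside, monic): I(r) = n·log(r) = 2·log(8) = 4.1589. ✓

I(r) ≈ 4.1589.


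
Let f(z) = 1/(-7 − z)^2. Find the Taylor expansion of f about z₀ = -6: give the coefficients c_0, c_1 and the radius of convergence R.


Let w = z − z₀, so z = z₀ + w.
Then -7 − z = -7 − (z₀ + w) = (-7 − z₀) − w = -1 − w.
f(z) = 1/(-1 − w)^2 = (1/(-1)^2) · (1 − w/(-1))^{−2}.
By the binomial series (1−u)^{−2} = Σ_{n≥0} C(n+1, 1) u^n for |u|<1, with u = w/(-1):
  c_n = C(n+1, 1) / (-1)^(n+2).
  c_0 = 1/(-1)^2 = 1.
  c_1 = 2/(-1)^3 = -2.
The series is valid for |w/d| < 1, i.e. |z − z₀| < |d|.
Radius of convergence: R = |-7 − z₀| = |-1| = 1 (distance from z₀ to the singularity z = -7).

c_0 = 1, c_1 = -2; R = 1.


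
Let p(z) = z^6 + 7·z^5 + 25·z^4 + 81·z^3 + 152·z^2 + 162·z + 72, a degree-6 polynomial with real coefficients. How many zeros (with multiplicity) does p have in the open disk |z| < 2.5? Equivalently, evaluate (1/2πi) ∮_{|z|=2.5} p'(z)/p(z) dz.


The zeros of p are: (-1 + 1i), (-1 - 1i), -4, (0 + 3i), (0 - 3i), -1.
Their magnitudes are: 1.414, 1.414, 4, 3, 3, 1.
Zeros with |z| < R = 2.5: (-1 + 1i), (-1 - 1i), -1.
Count = 3.
By the argument principle, (1/2πi) ∮_{|z|=R} p'(z)/p(z) dz equals exactly this count.

Number of zeros inside |z| < 2.5: 3.


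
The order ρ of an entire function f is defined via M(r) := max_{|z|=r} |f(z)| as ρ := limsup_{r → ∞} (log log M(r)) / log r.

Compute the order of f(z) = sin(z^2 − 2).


Write sin(w) = (e^{iw} ± e^{−iw})/(2 or 2i), so |sin(w)| ≤ e^{|w|}. With w = z^2 − 2, |w| ≤ 1r^2 + 2 on |z|=r, giving M(r) ≤ e^{1r^2 + 2} and ρ ≤ 2. For the lower bound, choose z on |z|=r with 1z^2 purely imaginary of modulus 1r^2; then |sin(z^2 − 2)| grows like e^{1r^2}/2, so ρ ≥ 2. Hence ρ = 2.
Therefore ρ = 2.

Order ρ = 2.


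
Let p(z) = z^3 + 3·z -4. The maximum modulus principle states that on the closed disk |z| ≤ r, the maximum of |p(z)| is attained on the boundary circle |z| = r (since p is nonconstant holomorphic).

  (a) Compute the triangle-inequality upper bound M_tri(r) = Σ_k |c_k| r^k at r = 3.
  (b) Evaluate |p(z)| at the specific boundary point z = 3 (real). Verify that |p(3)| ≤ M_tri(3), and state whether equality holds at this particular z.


Coefficients: c_0 = -4, c_1 = 3, c_2 = 0, c_3 = 1. Radius r = 3.
Part (a). Triangle bound: M_tri(r) = Σ_k |c_k| r^k
  = |-4|·3^0 + |3|·3^1 + |0|·3^2 + |1|·3^3
  = 4 + 9 + 0 + 27 = 40.
This bounds M(r) := max_{|z|=r} |p(z)| from above; equality holds iff all terms c_k z^k can be made to align in phase at a single z on |z|=r.
Part (b). At z = 3 (real, on the circle |z| = r):
  p(3) = (-4)·3^0 + (3)·3^1 + (0)·3^2 + (1)·3^3 = 32.
  |p(3)| = 32.
Check: |p(3)| = 32 ≤ 40 = M_tri(3). ✓ Equality does not hold at z = 3 (the coefficients have mixed signs, so the terms do not all align in phase there).

M_tri(3) = 40; |p(3)| = 32; equality at z=3: no.


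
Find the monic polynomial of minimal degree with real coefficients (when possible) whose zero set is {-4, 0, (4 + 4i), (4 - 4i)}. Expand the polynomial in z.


The polynomial is p(z) = ∏_{α ∈ S} (z − α), where S = {-4, 0, (4 + 4i), (4 - 4i)}.
Expanding the product yields: p(z) = z^4 -4·z^3 + 128·z.
Note conjugate pairs combine to real quadratics: (z − (4+4i))(z − (4−4i)) = z² − 8z + 32.
The resulting polynomial has degree 4 and real coefficients as required.

p(z) = z^4 -4·z^3 + 128·z.


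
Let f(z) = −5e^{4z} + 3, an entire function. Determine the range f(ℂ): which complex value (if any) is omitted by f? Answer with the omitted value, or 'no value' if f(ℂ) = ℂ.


Little Picard bounds the complement of f(ℂ) to at most one point.
e^{4z} is never zero on ℂ, so -5·e^{4z} takes every value in ℂ ∖ {0}. Adding 3 shifts the range to ℂ ∖ {3}. Thus f omits exactly the value 3.

Omitted value: 3.


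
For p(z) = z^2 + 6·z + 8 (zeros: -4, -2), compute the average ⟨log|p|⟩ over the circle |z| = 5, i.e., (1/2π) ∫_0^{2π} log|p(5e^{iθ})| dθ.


Zeros: -4, -2; r = 5.
Inside |z| < r: -4, -2. Outside (|z| ≥ r): ∅.
p(0) = 8, so log|p(0)| = log(8) = 2.0794.
Apply Jensen: I(r) = log|p(0)| + Σ_k log(r/|z_k|), summed over zeros inside |z| < r.
  log(r/|z_k|) for z_k = -4: log(5/4) = 0.2231
  log(r/|z_k|) for z_k = -2: log(5/2) = 0.9163
Sum over inside zeros: 1.1394.
I(r) = log|p(0)| + (inside sum) = 2.0794 + 1.1394 = 3.2189.
Closed form (all zeros inside, monic): I(r) = n·log(r) = 2·log(5) = 3.2189. ✓

I(r) ≈ 3.2189.


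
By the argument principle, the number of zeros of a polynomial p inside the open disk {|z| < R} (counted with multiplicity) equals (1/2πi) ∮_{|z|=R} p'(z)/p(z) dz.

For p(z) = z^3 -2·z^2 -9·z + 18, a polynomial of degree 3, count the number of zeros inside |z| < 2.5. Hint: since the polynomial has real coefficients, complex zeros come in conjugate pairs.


The zeros of p are: 2, 3, -3.
Their magnitudes are: 2, 3, 3.
Zeros with |z| < R = 2.5: 2.
Count = 1.
By the argument principle, (1/2πi) ∮_{|z|=R} p'(z)/p(z) dz equals exactly this count.

Number of zeros inside |z| < 2.5: 1.


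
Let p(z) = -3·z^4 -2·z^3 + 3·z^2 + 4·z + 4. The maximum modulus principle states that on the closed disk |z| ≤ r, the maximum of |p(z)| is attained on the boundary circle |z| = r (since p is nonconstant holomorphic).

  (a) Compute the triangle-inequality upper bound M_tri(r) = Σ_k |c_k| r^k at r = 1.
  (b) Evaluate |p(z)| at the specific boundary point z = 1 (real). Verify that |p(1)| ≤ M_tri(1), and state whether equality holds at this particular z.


Coefficients: c_0 = 4, c_1 = 4, c_2 = 3, c_3 = -2, c_4 = -3. Radius r = 1.
Part (a). Triangle bound: M_tri(r) = Σ_k |c_k| r^k
  = |4|·1^0 + |4|·1^1 + |3|·1^2 + |-2|·1^3 + |-3|·1^4
  = 4 + 4 + 3 + 2 + 3 = 16.
This bounds M(r) := max_{|z|=r} |p(z)| from above; equality holds iff all terms c_k z^k can be made to align in phase at a single z on |z|=r.
Part (b). At z = 1 (real, on the circle |z| = r):
  p(1) = (4)·1^0 + (4)·1^1 + (3)·1^2 + (-2)·1^3 + (-3)·1^4 = 6.
  |p(1)| = 6.
Check: |p(1)| = 6 ≤ 16 = M_tri(1). ✓ Equality does not hold at z = 1 (the coefficients have mixed signs, so the terms do not all align in phase there).

M_tri(1) = 16; |p(1)| = 6; equality at z=1: no.


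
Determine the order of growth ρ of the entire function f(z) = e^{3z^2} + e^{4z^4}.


Each summand is entire of order 2 and 4 respectively (as in the single-exponential case). The order of a sum is at most the max of the orders, so ρ ≤ 4. For the lower bound: on |z|=r choose arg z so that 4z^4 is real positive; then |e^{4z^4}| = e^{4r^4} while |e^{3z^2}| ≤ e^{3r^2} = o(e^{4r^4}). So |f| ≥ e^{4r^4}(1 − o(1)) and ρ ≥ 4. Hence ρ = max(2, 4) = 4.
Therefore ρ = 4.

Order ρ = 4.


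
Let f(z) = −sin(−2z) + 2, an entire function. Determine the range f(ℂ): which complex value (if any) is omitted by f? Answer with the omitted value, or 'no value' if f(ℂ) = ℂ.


Little Picard bounds the complement of f(ℂ) to at most one point.
sin is entire and surjective onto ℂ: for every w ∈ ℂ, sin(ζ) = w has a solution ζ ∈ ℂ (e.g., via the complex inverse arcsin). With ζ = −2z this gives z = ζ/(-2). Then -1·sin(−2z) takes every value in -1·ℂ = ℂ, and adding 2 is a bijection of ℂ. So f is surjective and omits no value. (Note: only on the real line is sin bounded by [−1, 1].)

Omitted value: no value.
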